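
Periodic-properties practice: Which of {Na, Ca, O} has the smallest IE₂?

Ca

Consider each +1 ion: Na⁺ is the bare [Ne] core; Ca⁺ still has 1 valence electron; O⁺ still has 5 valence electrons.
Pulling an electron out of a noble-gas core costs far more than removing a remaining valence electron, so Na sits at the high end of IE_2.
Valence configurations: Ca⁺ [Ar]4s¹, O⁺ [He]2s²2p³.
Approximate IE_2 values (kJ/mol): Na 4562, Ca 1145, O 3388.
Overall IE_2 order: Ca < O < Na.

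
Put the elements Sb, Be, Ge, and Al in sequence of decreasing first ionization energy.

Be is in period 2, group 2; Al is in period 3, group 13; Ge is in period 4, group 14; Sb is in period 5, group 15.
Across a period the outer electron is held more tightly (higher IE₁); down a group it sits in a higher shell, more shielded, and comes off more easily.
These sit on a diagonal, where the across-period and down-group effects partly cancel.
Ge > Al: the two effects oppose for this pair; the across-period effect wins (762 vs 578 kJ/mol).
Sb > Ge: the two effects oppose for this pair; the across-period effect wins (831 vs 762 kJ/mol).
Be > Sb: the two effects oppose for this pair; the down-group effect wins (900 vs 831 kJ/mol).
Approximate values (kJ/mol): Be 900, Al 578, Ge 762, Sb 831.
So from highest to lowest: Be > Sb > Ge > Al.

Be > Sb > Ge > Al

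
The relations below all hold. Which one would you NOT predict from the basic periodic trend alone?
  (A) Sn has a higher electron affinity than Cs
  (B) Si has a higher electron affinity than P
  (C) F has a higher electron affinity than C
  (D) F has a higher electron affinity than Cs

(B)

The general trend: electron affinity increases across a period and decreases down a group.
(A) Sn (period 5, group 14) vs Cs (period 6, group 1): the stated order agrees with the simple trend.
(B) Si (period 3, group 14) vs P (period 3, group 15): the stated order contradicts the simple trend.
(C) F (period 2, group 17) vs C (period 2, group 14): the stated order agrees with the simple trend.
(D) F (period 2, group 17) vs Cs (period 6, group 1): the stated order agrees with the simple trend.
The exception is (B): adding an electron to P's half-filled 3p³ is unfavourable, so Si (3p²) has the more exothermic EA.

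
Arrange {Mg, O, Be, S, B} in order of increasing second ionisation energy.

Mg < Be < S < B < O

Consider each +1 ion: Mg⁺ still has 1 valence electron; O⁺ still has 5 valence electrons; Be⁺ still has 1 valence electron; S⁺ still has 5 valence electrons; B⁺ still has 2 valence electrons.
All are still removing valence electrons, so compare the +1 ions as you would atoms: IE_2 generally rises across a period (higher Z_eff) and falls down a group (larger shell), subject to the usual subshell exceptions.
Valence configurations: Mg⁺ [Ne]3s¹, O⁺ [He]2s²2p³, Be⁺ [He]2s¹, S⁺ [Ne]3s²3p³, B⁺ [He]2s².
Approximate IE_2 values (kJ/mol): Mg 1451, O 3388, Be 1757, S 2252, B 2427.
So the second ionization energies run Mg < Be < S < B < O.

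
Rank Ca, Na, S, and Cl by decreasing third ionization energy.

Na > Ca > Cl > S

IE_3 is the cost of taking one more electron from the +2 cation: Ca²⁺ is the bare [Ar] core; Na²⁺ is already 1 electron into the core; S²⁺ still has 4 valence electrons; Cl²⁺ still has 5 valence electrons.
Pulling an electron out of a noble-gas core costs far more than removing a remaining valence electron, so Ca and Na sit at the high end of IE_3.
Valence configurations: S²⁺ [Ne]3s²3p², Cl²⁺ [Ne]3s²3p³.
Approximate IE_3 values (kJ/mol): Ca 4912, Na 6910, S 3357, Cl 3822.
So the third ionization energies run S < Cl < Ca < Na.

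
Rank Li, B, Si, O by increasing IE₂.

IE_2 is the cost of taking one more electron from the +1 cation: Li⁺ is the bare [He] core; B⁺ still has 2 valence electrons; Si⁺ still has 3 valence electrons; O⁺ still has 5 valence electrons.
Pulling an electron out of a noble-gas core costs far more than removing a remaining valence electron, so Li sits at the high end of IE_2.
Valence configurations: B⁺ [He]2s², Si⁺ [Ne]3s²3p¹, O⁺ [He]2s²2p³.
Tabulated IE_2 (kJ/mol): Li 7298, B 2427, Si 1577, O 3388.
Hence IE_2: Si < B < O < Li.

Si, B, O, Li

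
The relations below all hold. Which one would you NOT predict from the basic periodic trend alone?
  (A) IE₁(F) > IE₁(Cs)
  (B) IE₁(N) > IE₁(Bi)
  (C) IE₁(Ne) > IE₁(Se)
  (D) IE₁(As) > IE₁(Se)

The general trend: first ionisation energy increases across a period and decreases down a group.
(A) F (period 2, group 17) vs Cs (period 6, group 1): the stated order agrees with the simple trend.
(B) N (period 2, group 15) vs Bi (period 6, group 15): the stated order agrees with the simple trend.
(C) Ne (period 2, group 18) vs Se (period 4, group 16): the stated order agrees with the simple trend.
(D) As (period 4, group 15) vs Se (period 4, group 16): the stated order contradicts the simple trend.
The exception is (D): Se (4p⁴) ionizes more easily than half-filled As (4p³).

(D)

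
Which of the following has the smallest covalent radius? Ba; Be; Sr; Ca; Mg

Be is in period 2, group 2; Mg is in period 3, group 2; Ca is in period 4, group 2; Sr is in period 5, group 2; Ba is in period 6, group 2.
Radius decreases left→right (rising Z_eff, same n) and increases top→bottom (higher n).
All are in group 2, so atomic radius increases down the group.
The smallest covalent radius among these belongs to Be.

Be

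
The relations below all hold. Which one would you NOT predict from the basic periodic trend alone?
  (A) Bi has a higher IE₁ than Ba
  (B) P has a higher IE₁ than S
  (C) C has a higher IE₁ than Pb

The general trend: IE₁ increases across a period and decreases down a group.
(A) Bi (period 6, group 15) vs Ba (period 6, group 2): the stated order agrees with the simple trend.
(B) P (period 3, group 15) vs S (period 3, group 16): the stated order contradicts the simple trend.
(C) C (period 2, group 14) vs Pb (period 6, group 14): the stated order agrees with the simple trend.
The exception is (B): S (3p⁴) ionizes more easily than half-filled P (3p³) because the paired 3p electron in S is pushed out by e⁻–e⁻ repulsion.

(B)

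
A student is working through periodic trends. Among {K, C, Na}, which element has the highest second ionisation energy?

After 1 electron has been removed, what remains? K⁺ is the bare [Ar] core; C⁺ still has 3 valence electrons; Na⁺ is the bare [Ne] core.
Breaking into a closed-shell core is much more expensive than removing a leftover valence electron — K and Na have the largest IE_2 here.
Tabulated IE_2 (kJ/mol): K 3052, C 2353, Na 4562.
So the second ionization energies run C < K < Na.

Na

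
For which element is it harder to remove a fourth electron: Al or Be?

Be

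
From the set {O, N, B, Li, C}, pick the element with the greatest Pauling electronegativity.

Li is in period 2, group 1; B is in period 2, group 13; C is in period 2, group 14; N is in period 2, group 15; O is in period 2, group 16.
EN rises left→right (higher Z_eff, smaller atoms) and falls top→bottom (larger, more shielded atoms).
All lie in period 2, so electronegativity increases left to right.
The greatest Pauling electronegativity among these belongs to O.

O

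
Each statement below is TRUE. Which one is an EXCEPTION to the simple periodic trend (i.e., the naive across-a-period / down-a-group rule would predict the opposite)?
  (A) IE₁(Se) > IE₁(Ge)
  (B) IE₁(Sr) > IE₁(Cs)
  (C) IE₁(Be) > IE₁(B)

(C)

The general trend: IE₁ increases across a period and decreases down a group.
(A) Se (period 4, group 16) vs Ge (period 4, group 14): the stated order agrees with the simple trend.
(B) Sr (period 5, group 2) vs Cs (period 6, group 1): the stated order agrees with the simple trend.
(C) Be (period 2, group 2) vs B (period 2, group 13): the stated order contradicts the simple trend.
The exception is (C): removing B's lone 2p electron is easier than breaking Be's filled 2s².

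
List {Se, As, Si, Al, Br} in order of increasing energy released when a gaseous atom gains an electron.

Al < As < Si < Se < Br

Al is in period 3, group 13; Si is in period 3, group 14; As is in period 4, group 15; Se is in period 4, group 16; Br is in period 4, group 17.
Atoms with high Z_eff and room in the valence shell (especially the halogens) have the most exothermic electron affinities.
These span different periods and groups, so the two trends combine.
As > Al: the two effects oppose for this pair; the across-period effect wins (78 vs 42 kJ/mol).
Si > As: the two effects oppose for this pair; the down-group effect wins (134 vs 78 kJ/mol).
Se > Si: the two effects oppose for this pair; the across-period effect wins (195 vs 134 kJ/mol).
Br > Se: both are in period 4; the period trend gives Br the larger value.
Tabulated electron affinity (kJ/mol): Al 42, Si 134, As 78, Se 195, Br 325.
So from lowest to highest: Al < As < Si < Se < Br.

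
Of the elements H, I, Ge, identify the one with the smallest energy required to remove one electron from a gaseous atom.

Ge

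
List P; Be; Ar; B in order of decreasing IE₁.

Ar > P > Be > B

Across a period the outer electron is held more tightly (higher IE₁); down a group it sits in a higher shell, more shielded, and comes off more easily.
Here both period and group differ, so the two effects have to be weighed against each other.
Be > B: this pair runs against the simple trend — see the exception note.
P > Be: period and group pull opposite ways; the across-period shift dominates (1012 vs 900 kJ/mol).
Ar > P: Ar lies to the right of P in period 3, so the across-period effect alone puts Ar higher.
Note the exception: Be has a higher first ionization energy than B, contrary to the simple trend — removing B's lone 2p electron is easier than breaking Be's filled 2s².
Approximate values (kJ/mol): Be 900, B 801, P 1012, Ar 1521.
So from highest to lowest: Ar > P > Be > B.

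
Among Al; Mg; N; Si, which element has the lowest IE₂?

Mg

The second ionization energy removes an electron from the +1 ion. For each element: Al⁺ still has 2 valence electrons; Mg⁺ still has 1 valence electron; N⁺ still has 4 valence electrons; Si⁺ still has 3 valence electrons.
All are still removing valence electrons, so compare the +1 ions as you would atoms: IE_2 generally rises across a period (higher Z_eff) and falls down a group (larger shell), subject to the usual subshell exceptions.
Valence configurations: Al⁺ [Ne]3s², Mg⁺ [Ne]3s¹, N⁺ [He]2s²2p², Si⁺ [Ne]3s²3p¹.
Si⁺ loses a lone 3p electron whereas Al⁺ must break into a filled 3s² pair, so IE_2(Al) > IE_2(Si) even though Si has the higher nuclear charge.
Tabulated IE_2 (kJ/mol): Al 1817, Mg 1451, N 2856, Si 1577.
Hence IE_2: Mg < Si < Al < N.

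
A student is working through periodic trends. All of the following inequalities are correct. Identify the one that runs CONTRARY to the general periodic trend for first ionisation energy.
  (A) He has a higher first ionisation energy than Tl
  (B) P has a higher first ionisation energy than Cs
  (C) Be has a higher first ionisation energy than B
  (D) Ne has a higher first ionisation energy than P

(C)

The general trend: first ionisation energy increases across a period and decreases down a group.
(A) He (period 1, group 18) vs Tl (period 6, group 13): the stated order agrees with the simple trend.
(B) P (period 3, group 15) vs Cs (period 6, group 1): the stated order agrees with the simple trend.
(C) Be (period 2, group 2) vs B (period 2, group 13): the stated order contradicts the simple trend.
(D) Ne (period 2, group 18) vs P (period 3, group 15): the stated order agrees with the simple trend.
The exception is (C): removing B's lone 2p electron is easier than breaking Be's filled 2s².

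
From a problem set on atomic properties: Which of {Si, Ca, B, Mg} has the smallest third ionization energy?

Si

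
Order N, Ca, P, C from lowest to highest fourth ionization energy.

IE_4 is the cost of taking one more electron from the +3 cation: N³⁺ still has 2 valence electrons; Ca³⁺ is already 1 electron into the core; P³⁺ still has 2 valence electrons; C³⁺ still has 1 valence electron.
Usually core removal costs more than valence removal, but here the competition is close: a tightly held n=2 valence electron can cost more to remove than an n=3 core electron, so the actual values have to decide it.
Valence configurations: N³⁺ [He]2s², P³⁺ [Ne]3s², C³⁺ [He]2s¹.
The numbers (kJ/mol): N 7475, Ca 6491, P 4964, C 6223.
Hence IE_4: P < C < Ca < N.

P < C < Ca < N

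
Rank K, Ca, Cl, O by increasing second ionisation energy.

Ca < Cl < K < O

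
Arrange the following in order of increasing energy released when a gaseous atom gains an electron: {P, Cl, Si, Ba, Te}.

Ba < P < Si < Te < Cl

Electron affinity generally becomes more exothermic across a period toward the halogens and less exothermic down a group.
Neither a single period nor a single group — weigh both effects.
P > Ba: relative to Ba, both the across-period and down-group shifts push P's electron affinity up.
Si > P: this pair runs against the simple trend — see the exception note.
Te > Si: period and group pull opposite ways; the across-period shift dominates (190 vs 134 kJ/mol).
Cl > Te: relative to Te, both the across-period and down-group shifts push Cl's electron affinity up.
Note the exception: Si has a higher electron affinity than P, contrary to the simple trend — adding an electron to P's half-filled 3p³ is unfavourable, so Si (3p²) has the more exothermic EA.
For reference (kJ/mol): Si 134, P 72, Cl 349, Te 190, Ba 14.
So from lowest to highest: Ba < P < Si < Te < Cl.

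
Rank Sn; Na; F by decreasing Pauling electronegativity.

F > Sn > Na

F is in period 2, group 17; Na is in period 3, group 1; Sn is in period 5, group 14.
EN rises left→right (higher Z_eff, smaller atoms) and falls top→bottom (larger, more shielded atoms).
These span different periods and groups, so the two trends combine.
Sn > Na: period and group pull opposite ways; the across-period shift dominates (1.96 vs 0.93).
F > Sn: relative to Sn, both the across-period and down-group shifts push F's electronegativity up.
Approximate values (Pauling): F 3.98, Na 0.93, Sn 1.96.
So from highest to lowest: F > Sn > Na.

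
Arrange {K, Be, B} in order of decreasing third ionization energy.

IE_3 is the cost of taking one more electron from the +2 cation: K²⁺ is already 1 electron into the core; Be²⁺ is the bare [He] core; B²⁺ still has 1 valence electron.
Core electrons are held far more tightly than valence electrons, so K and Be top the IE_3 order.
The numbers (kJ/mol): K 4420, Be 14849, B 3660.
So the third ionization energies run B < K < Be.

Be > K > B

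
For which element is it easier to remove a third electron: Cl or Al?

Al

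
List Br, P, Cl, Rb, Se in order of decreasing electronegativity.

Cl > Br > Se > P > Rb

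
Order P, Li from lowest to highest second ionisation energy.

P < Li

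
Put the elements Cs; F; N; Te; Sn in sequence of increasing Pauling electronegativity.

Cs < Sn < Te < N < F

N is in period 2, group 15; F is in period 2, group 17; Sn is in period 5, group 14; Te is in period 5, group 16; Cs is in period 6, group 1.
EN rises left→right (higher Z_eff, smaller atoms) and falls top→bottom (larger, more shielded atoms).
These span different periods and groups, so the two trends combine.
Sn > Cs: relative to Cs, both the across-period and down-group shifts push Sn's electronegativity up.
Te > Sn: Te lies to the right of Sn in period 5, so the across-period effect alone puts Te higher.
N > Te: the two effects oppose for this pair; the down-group effect wins (3.04 vs 2.10).
F > N: both are in period 2; the period trend gives F the larger value.
Approximate values (Pauling): N 3.04, F 3.98, Sn 1.96, Te 2.10, Cs 0.79.
So from lowest to highest: Cs < Sn < Te < N < F.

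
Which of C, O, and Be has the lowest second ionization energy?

Be

IE_2 is the cost of taking one more electron from the +1 cation: C⁺ still has 3 valence electrons; O⁺ still has 5 valence electrons; Be⁺ still has 1 valence electron.
All are still removing valence electrons, so compare the +1 ions as you would atoms: IE_2 generally rises across a period (higher Z_eff) and falls down a group (larger shell), subject to the usual subshell exceptions.
Valence configurations: C⁺ [He]2s²2p¹, O⁺ [He]2s²2p³, Be⁺ [He]2s¹.
The numbers (kJ/mol): C 2353, O 3388, Be 1757.
So the second ionization energies run Be < C < O.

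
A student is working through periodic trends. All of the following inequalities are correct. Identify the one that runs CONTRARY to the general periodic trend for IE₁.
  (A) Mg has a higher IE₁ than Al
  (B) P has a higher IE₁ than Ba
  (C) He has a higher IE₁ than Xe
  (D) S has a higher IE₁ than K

(A)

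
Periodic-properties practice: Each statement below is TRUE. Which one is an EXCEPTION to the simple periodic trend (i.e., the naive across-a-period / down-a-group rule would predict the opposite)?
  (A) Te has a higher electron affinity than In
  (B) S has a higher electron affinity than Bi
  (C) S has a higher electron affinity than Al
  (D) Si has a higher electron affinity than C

(D)

The general trend: electron affinity increases across a period and decreases down a group.
(A) Te (period 5, group 16) vs In (period 5, group 13): the stated order agrees with the simple trend.
(B) S (period 3, group 16) vs Bi (period 6, group 15): the stated order agrees with the simple trend.
(C) S (period 3, group 16) vs Al (period 3, group 13): the stated order agrees with the simple trend.
(D) Si (period 3, group 14) vs C (period 2, group 14): the stated order contradicts the simple trend.
The exception is (D): Si's larger, more diffuse 3p orbitals accept an added electron slightly more readily than C's compact 2p.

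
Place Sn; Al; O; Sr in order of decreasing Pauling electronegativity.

Atoms toward the upper right of the periodic table pull bonding electrons most strongly.
Here both period and group differ, so the two effects have to be weighed against each other.
Al > Sr: relative to Sr, both the across-period and down-group shifts push Al's electronegativity up.
Sn > Al: period and group pull opposite ways; the across-period shift dominates (1.96 vs 1.61).
O > Sn: relative to Sn, both the across-period and down-group shifts push O's electronegativity up.
Approximate values (Pauling): O 3.44, Al 1.61, Sr 0.95, Sn 1.96.
So from highest to lowest: O > Sn > Al > Sr.

O > Sn > Al > Sr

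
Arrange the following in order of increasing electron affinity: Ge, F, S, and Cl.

F is in period 2, group 17; S is in period 3, group 16; Cl is in period 3, group 17; Ge is in period 4, group 14.
Atoms with high Z_eff and room in the valence shell (especially the halogens) have the most exothermic electron affinities.
Here both period and group differ, so the two effects have to be weighed against each other.
S > Ge: relative to Ge, both the across-period and down-group shifts push S's electron affinity up.
F > S: relative to S, both the across-period and down-group shifts push F's electron affinity up.
Cl > F: this pair runs against the simple trend — see the exception note.
Note the exception: Cl has a higher electron affinity than F, contrary to the simple trend — F's small 2p subshell makes the incoming electron feel strong e⁻–e⁻ repulsion, so Cl actually releases more energy on gaining an electron.
Approximate values (kJ/mol): F 328, S 200, Cl 349, Ge 119.
So from lowest to highest: Ge < S < F < Cl.

Ge, S, F, Cl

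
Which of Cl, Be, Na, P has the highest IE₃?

Be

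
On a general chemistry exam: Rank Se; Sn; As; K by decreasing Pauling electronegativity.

K is in period 4, group 1; As is in period 4, group 15; Se is in period 4, group 16; Sn is in period 5, group 14.
Smaller atoms with higher effective nuclear charge are more electronegative.
Here both period and group differ, so the two effects have to be weighed against each other.
Sn > K: the two effects oppose for this pair; the across-period effect wins (1.96 vs 0.82).
As > Sn: both effects reinforce here, so As is clearly the higher of the two.
Se > As: both are in period 4; the period trend gives Se the larger value.
Approximate values (Pauling): K 0.82, As 2.18, Se 2.55, Sn 1.96.
So from highest to lowest: Se > As > Sn > K.

Se > As > Sn > K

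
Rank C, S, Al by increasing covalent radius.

Atomic radius shrinks across a period as nuclear charge pulls the same shell inward, and grows down a group as new shells are added.
Here both period and group differ, so the two effects have to be weighed against each other.
S > C: the two effects oppose for this pair; the down-group effect wins (103 vs 75 pm).
Al > S: both are in period 3; the period trend gives Al the larger value.
Approximate values (pm): C 75, Al 126, S 103.
So from smallest to largest: C < S < Al.

C < S < Al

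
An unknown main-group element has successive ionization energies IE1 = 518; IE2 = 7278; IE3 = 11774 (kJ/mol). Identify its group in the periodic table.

Look for the largest jump between consecutive ionization energies: IE2/IE1 ≈ 14.1, far larger than any earlier ratio.
That jump marks the point where a core electron is being removed. So the atom has 1 valence electron.
A main-group element with 1 valence electron is in group 1.

Group 1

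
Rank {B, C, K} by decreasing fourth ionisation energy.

Consider each +3 ion: B³⁺ is the bare [He] core; C³⁺ still has 1 valence electron; K³⁺ is already 2 electrons into the core.
Usually core removal costs more than valence removal, but here the competition is close: a tightly held n=2 valence electron can cost more to remove than an n=3 core electron, so the actual values have to decide it.
The numbers (kJ/mol): B 25026, C 6223, K 5877.
So the fourth ionization energies run K < C < B.

B, C, K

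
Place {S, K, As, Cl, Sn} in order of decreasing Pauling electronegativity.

Cl > S > As > Sn > K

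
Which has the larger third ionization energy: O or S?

Consider each +2 ion: O²⁺ still has 4 valence electrons; S²⁺ still has 4 valence electrons.
All are still removing valence electrons, so compare the +2 ions as you would atoms: IE_3 generally rises across a period (higher Z_eff) and falls down a group (larger shell), subject to the usual subshell exceptions.
Valence configurations: O²⁺ [He]2s²2p², S²⁺ [Ne]3s²3p².
Tabulated IE_3 (kJ/mol): O 5300, S 3357.
Putting it together, IE_3: S < O.

O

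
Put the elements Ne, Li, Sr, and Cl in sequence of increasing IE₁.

Li, Sr, Cl, Ne

IE₁ increases left→right with effective nuclear charge and decreases top→bottom as the valence shell moves farther out.
These span different periods and groups, so the two trends combine.
Sr > Li: period and group pull opposite ways; the across-period shift dominates (550 vs 520 kJ/mol).
Cl > Sr: relative to Sr, both the across-period and down-group shifts push Cl's first ionization energy up.
Ne > Cl: relative to Cl, both the across-period and down-group shifts push Ne's first ionization energy up.
Tabulated first ionization energy (kJ/mol): Li 520, Ne 2081, Cl 1251, Sr 550.
So from lowest to highest: Li < Sr < Cl < Ne.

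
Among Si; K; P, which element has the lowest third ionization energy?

IE_3 is the cost of taking one more electron from the +2 cation: Si²⁺ still has 2 valence electrons; K²⁺ is already 1 electron into the core; P²⁺ still has 3 valence electrons.
Core electrons are held far more tightly than valence electrons, so K tops the IE_3 order.
Valence configurations: Si²⁺ [Ne]3s², P²⁺ [Ne]3s²3p¹.
P²⁺ loses a lone 3p electron whereas Si²⁺ must break into a filled 3s² pair, so IE_3(Si) > IE_3(P) even though P has the higher nuclear charge.
Tabulated IE_3 (kJ/mol): Si 3232, K 4420, P 2914.
Hence IE_3: P < Si < K.

P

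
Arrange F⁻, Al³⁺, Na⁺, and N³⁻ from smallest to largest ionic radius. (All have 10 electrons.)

Al³⁺ < Na⁺ < F⁻ < N³⁻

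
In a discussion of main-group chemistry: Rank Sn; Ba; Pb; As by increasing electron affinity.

Ba < Pb < As < Sn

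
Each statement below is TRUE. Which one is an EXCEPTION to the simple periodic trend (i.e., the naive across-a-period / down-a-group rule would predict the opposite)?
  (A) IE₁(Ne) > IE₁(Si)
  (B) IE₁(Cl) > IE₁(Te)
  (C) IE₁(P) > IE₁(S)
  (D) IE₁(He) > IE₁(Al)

The general trend: IE₁ increases across a period and decreases down a group.
(A) Ne (period 2, group 18) vs Si (period 3, group 14): the stated order agrees with the simple trend.
(B) Cl (period 3, group 17) vs Te (period 5, group 16): the stated order agrees with the simple trend.
(C) P (period 3, group 15) vs S (period 3, group 16): the stated order contradicts the simple trend.
(D) He (period 1, group 18) vs Al (period 3, group 13): the stated order agrees with the simple trend.
The exception is (C): S (3p⁴) ionizes more easily than half-filled P (3p³) because the paired 3p electron in S is pushed out by e⁻–e⁻ repulsion.

(C)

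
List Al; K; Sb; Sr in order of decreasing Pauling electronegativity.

Al is in period 3, group 13; K is in period 4, group 1; Sr is in period 5, group 2; Sb is in period 5, group 15.
Smaller atoms with higher effective nuclear charge are more electronegative.
These span different periods and groups, so the two trends combine.
Sr > K: period and group pull opposite ways; the across-period shift dominates (0.95 vs 0.82).
Al > Sr: relative to Sr, both the across-period and down-group shifts push Al's electronegativity up.
Sb > Al: period and group pull opposite ways; the across-period shift dominates (2.05 vs 1.61).
Tabulated electronegativity (Pauling): Al 1.61, K 0.82, Sr 0.95, Sb 2.05.
So from highest to lowest: Sb > Al > Sr > K.

Sb > Al > Sr > K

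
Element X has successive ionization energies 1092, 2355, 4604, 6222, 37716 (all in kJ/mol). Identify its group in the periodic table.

Group 14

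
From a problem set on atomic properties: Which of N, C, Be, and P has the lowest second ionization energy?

Be

The second ionization energy removes an electron from the +1 ion. For each element: N⁺ still has 4 valence electrons; C⁺ still has 3 valence electrons; Be⁺ still has 1 valence electron; P⁺ still has 4 valence electrons.
All are still removing valence electrons, so compare the +1 ions as you would atoms: IE_2 generally rises across a period (higher Z_eff) and falls down a group (larger shell), subject to the usual subshell exceptions.
Valence configurations: N⁺ [He]2s²2p², C⁺ [He]2s²2p¹, Be⁺ [He]2s¹, P⁺ [Ne]3s²3p².
Tabulated IE_2 (kJ/mol): N 2856, C 2353, Be 1757, P 1907.
So the second ionization energies run Be < P < C < N.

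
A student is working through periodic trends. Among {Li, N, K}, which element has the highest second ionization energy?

Li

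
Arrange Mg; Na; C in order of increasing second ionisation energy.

Mg < C < Na

IE_2 is the cost of taking one more electron from the +1 cation: Mg⁺ still has 1 valence electron; Na⁺ is the bare [Ne] core; C⁺ still has 3 valence electrons.
Breaking into a closed-shell core is much more expensive than removing a leftover valence electron — Na has the largest IE_2 here.
Valence configurations: Mg⁺ [Ne]3s¹, C⁺ [He]2s²2p¹.
The numbers (kJ/mol): Mg 1451, Na 4562, C 2353.
Putting it together, IE_2: Mg < C < Na.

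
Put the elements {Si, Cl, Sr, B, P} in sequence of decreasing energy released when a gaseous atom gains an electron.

Cl > Si > P > B > Sr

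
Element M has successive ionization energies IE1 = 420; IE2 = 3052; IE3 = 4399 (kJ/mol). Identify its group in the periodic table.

Group 1

Look for the largest jump between consecutive ionization energies: IE2/IE1 ≈ 7.3, far larger than any earlier ratio.
That jump marks the point where a core electron is being removed. So the atom has 1 valence electron.
A main-group element with 1 valence electron is in group 1.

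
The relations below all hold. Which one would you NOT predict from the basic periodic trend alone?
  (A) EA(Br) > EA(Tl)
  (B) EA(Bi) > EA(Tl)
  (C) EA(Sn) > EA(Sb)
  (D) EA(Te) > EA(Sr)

The general trend: electron affinity increases across a period and decreases down a group.
(A) Br (period 4, group 17) vs Tl (period 6, group 13): the stated order agrees with the simple trend.
(B) Bi (period 6, group 15) vs Tl (period 6, group 13): the stated order agrees with the simple trend.
(C) Sn (period 5, group 14) vs Sb (period 5, group 15): the stated order contradicts the simple trend.
(D) Te (period 5, group 16) vs Sr (period 5, group 2): the stated order agrees with the simple trend.
The exception is (C): adding an electron to Sb's half-filled 5p³ is unfavourable, so Sn has the more exothermic EA.

(C)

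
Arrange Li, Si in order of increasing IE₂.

After 1 electron has been removed, what remains? Li⁺ is the bare [He] core; Si⁺ still has 3 valence electrons.
Core electrons are held far more tightly than valence electrons, so Li tops the IE_2 order.
Tabulated IE_2 (kJ/mol): Li 7298, Si 1577.
So the second ionization energies run Si < Li.

Si < Li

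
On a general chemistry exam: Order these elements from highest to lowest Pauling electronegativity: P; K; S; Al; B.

S, P, B, Al, K

B is in period 2, group 13; Al is in period 3, group 13; P is in period 3, group 15; S is in period 3, group 16; K is in period 4, group 1.
Electronegativity increases across a period and decreases down a group, tracking effective nuclear charge and atomic size.
These span different periods and groups, so the two trends combine.
Al > K: both effects reinforce here, so Al is clearly the higher of the two.
B > Al: they share group 13; the group trend gives B the larger value.
P > B: the two effects oppose for this pair; the across-period effect wins (2.19 vs 2.04).
S > P: S lies to the right of P in period 3, so the across-period effect alone puts S higher.
For reference (Pauling): B 2.04, Al 1.61, P 2.19, S 2.58, K 0.82.
So from highest to lowest: S > P > B > Al > K.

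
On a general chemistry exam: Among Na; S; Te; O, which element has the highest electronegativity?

O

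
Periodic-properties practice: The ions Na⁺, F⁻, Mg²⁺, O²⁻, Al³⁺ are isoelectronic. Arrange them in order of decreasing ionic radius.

All of these have 10 electrons, so size is governed by nuclear charge alone: the more protons, the stronger the pull on the same electron cloud, and the smaller the ion.
Nuclear charges: Al³⁺ (Z=13), Mg²⁺ (Z=12), Na⁺ (Z=11), F⁻ (Z=9), O²⁻ (Z=8).
Largest to smallest: O²⁻ > F⁻ > Na⁺ > Mg²⁺ > Al³⁺.

O²⁻, F⁻, Na⁺, Mg²⁺, Al³⁺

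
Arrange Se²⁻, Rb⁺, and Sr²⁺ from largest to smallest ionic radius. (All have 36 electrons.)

Se²⁻, Rb⁺, Sr²⁺

All of these have 36 electrons, so size is governed by nuclear charge alone: the more protons, the stronger the pull on the same electron cloud, and the smaller the ion.
Nuclear charges: Sr²⁺ (Z=38), Rb⁺ (Z=37), Se²⁻ (Z=34).
Largest to smallest: Se²⁻ > Rb⁺ > Sr²⁺.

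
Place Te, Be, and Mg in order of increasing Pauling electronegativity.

Mg < Be < Te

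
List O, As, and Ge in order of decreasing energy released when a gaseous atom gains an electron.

O, Ge, As

O is in period 2, group 16; Ge is in period 4, group 14; As is in period 4, group 15.
Atoms with high Z_eff and room in the valence shell (especially the halogens) have the most exothermic electron affinities.
These span different periods and groups, so the two trends combine.
Ge > As: this pair runs against the simple trend — see the exception note.
O > Ge: both effects reinforce here, so O is clearly the higher of the two.
Note the exception: Ge has a higher electron affinity than As, contrary to the simple trend — adding an electron to As's half-filled 4p³ is unfavourable, so Ge (4p²) has the more exothermic EA.
Tabulated electron affinity (kJ/mol): O 141, Ge 119, As 78.
So from highest to lowest: O > Ge > As.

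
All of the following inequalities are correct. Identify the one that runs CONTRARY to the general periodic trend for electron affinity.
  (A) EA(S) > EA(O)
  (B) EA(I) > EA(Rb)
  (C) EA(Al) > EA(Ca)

The general trend: electron affinity increases across a period and decreases down a group.
(A) S (period 3, group 16) vs O (period 2, group 16): the stated order contradicts the simple trend.
(B) I (period 5, group 17) vs Rb (period 5, group 1): the stated order agrees with the simple trend.
(C) Al (period 3, group 13) vs Ca (period 4, group 2): the stated order agrees with the simple trend.
The exception is (A): the compact 2p subshell of O repels the added electron more than S's larger 3p does.

(A)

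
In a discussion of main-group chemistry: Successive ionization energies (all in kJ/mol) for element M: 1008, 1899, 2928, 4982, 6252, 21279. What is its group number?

Group 15

Look for the largest jump between consecutive ionization energies: IE6/IE5 ≈ 3.4, far larger than any earlier ratio.
That jump marks the point where a core electron is being removed. So the atom has 5 valence electrons.
A main-group element with 5 valence electrons is in group 15.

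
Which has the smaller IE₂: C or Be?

Be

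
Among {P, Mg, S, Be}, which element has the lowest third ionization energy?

P

After 2 electrons have been removed, what remains? P²⁺ still has 3 valence electrons; Mg²⁺ is the bare [Ne] core; S²⁺ still has 4 valence electrons; Be²⁺ is the bare [He] core.
Pulling an electron out of a noble-gas core costs far more than removing a remaining valence electron, so Mg and Be sit at the high end of IE_3.
Valence configurations: P²⁺ [Ne]3s²3p¹, S²⁺ [Ne]3s²3p².
Tabulated IE_3 (kJ/mol): P 2914, Mg 7733, S 3357, Be 14849.
Hence IE_3: P < S < Mg < Be.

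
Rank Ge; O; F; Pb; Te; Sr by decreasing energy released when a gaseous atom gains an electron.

F > Te > O > Ge > Pb > Sr

O is in period 2, group 16; F is in period 2, group 17; Ge is in period 4, group 14; Sr is in period 5, group 2; Te is in period 5, group 16; Pb is in period 6, group 14.
Electron affinity generally becomes more exothermic across a period toward the halogens and less exothermic down a group.
Neither a single period nor a single group — weigh both effects.
Pb > Sr: period and group pull opposite ways; the across-period shift dominates (35 vs 5 kJ/mol).
Ge > Pb: Ge sits above Pb in group 14, so the down-group effect alone puts Ge higher.
O > Ge: relative to Ge, both the across-period and down-group shifts push O's electron affinity up.
Te > O: this pair runs against the simple trend — see the exception note.
F > Te: relative to Te, both the across-period and down-group shifts push F's electron affinity up.
Note the exception: Te has a higher electron affinity than O, contrary to the simple trend — O's compact 2p subshell gives strong electron–electron repulsion on the added electron.
Tabulated electron affinity (kJ/mol): O 141, F 328, Ge 119, Sr 5, Te 190, Pb 35.
So from highest to lowest: F > Te > O > Ge > Pb > Sr.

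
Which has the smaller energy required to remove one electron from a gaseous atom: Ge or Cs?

Cs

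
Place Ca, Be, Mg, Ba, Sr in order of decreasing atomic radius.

Atomic radius shrinks across a period as nuclear charge pulls the same shell inward, and grows down a group as new shells are added.
All are in group 2, so atomic radius increases down the group.
So from largest to smallest: Ba > Sr > Ca > Mg > Be.

Ba, Sr, Ca, Mg, Be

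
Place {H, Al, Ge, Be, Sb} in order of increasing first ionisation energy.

Al < Ge < Sb < Be < H

H is in period 1, group 1; Be is in period 2, group 2; Al is in period 3, group 13; Ge is in period 4, group 14; Sb is in period 5, group 15.
IE₁ increases left→right with effective nuclear charge and decreases top→bottom as the valence shell moves farther out.
These sit on a diagonal, where the across-period and down-group effects partly cancel.
Ge > Al: the two effects oppose for this pair; the across-period effect wins (762 vs 578 kJ/mol).
Sb > Ge: the two effects oppose for this pair; the across-period effect wins (831 vs 762 kJ/mol).
Be > Sb: the two effects oppose for this pair; the down-group effect wins (900 vs 831 kJ/mol).
H > Be: the two effects oppose for this pair; the down-group effect wins (1312 vs 900 kJ/mol).
Tabulated first ionization energy (kJ/mol): H 1312, Be 900, Al 578, Ge 762, Sb 831.
So from lowest to highest: Al < Ge < Sb < Be < H.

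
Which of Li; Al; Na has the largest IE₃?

The third ionization energy removes an electron from the +2 ion. For each element: Li²⁺ is already 1 electron into the core; Al²⁺ still has 1 valence electron; Na²⁺ is already 1 electron into the core.
Breaking into a closed-shell core is much more expensive than removing a leftover valence electron — Na and Li have the largest IE_3 here.
Tabulated IE_3 (kJ/mol): Li 11815, Al 2745, Na 6910.
Hence IE_3: Al < Na < Li.

Li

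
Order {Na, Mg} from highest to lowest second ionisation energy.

After 1 electron has been removed, what remains? Na⁺ is the bare [Ne] core; Mg⁺ still has 1 valence electron.
Breaking into a closed-shell core is much more expensive than removing a leftover valence electron — Na has the largest IE_2 here.
Approximate IE_2 values (kJ/mol): Na 4562, Mg 1451.
So the second ionization energies run Mg < Na.

Na > Mg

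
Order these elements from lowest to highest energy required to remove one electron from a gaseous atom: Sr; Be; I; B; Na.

Na < Sr < B < Be < I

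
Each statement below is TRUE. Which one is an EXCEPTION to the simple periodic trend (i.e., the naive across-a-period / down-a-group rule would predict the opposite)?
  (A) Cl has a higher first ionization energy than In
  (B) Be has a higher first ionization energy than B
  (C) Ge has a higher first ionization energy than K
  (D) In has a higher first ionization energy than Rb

The general trend: first ionization energy increases across a period and decreases down a group.
(A) Cl (period 3, group 17) vs In (period 5, group 13): the stated order agrees with the simple trend.
(B) Be (period 2, group 2) vs B (period 2, group 13): the stated order contradicts the simple trend.
(C) Ge (period 4, group 14) vs K (period 4, group 1): the stated order agrees with the simple trend.
(D) In (period 5, group 13) vs Rb (period 5, group 1): the stated order agrees with the simple trend.
The exception is (B): removing B's lone 2p electron is easier than breaking Be's filled 2s².

(B)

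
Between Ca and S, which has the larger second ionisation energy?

IE_2 is the cost of taking one more electron from the +1 cation: Ca⁺ still has 1 valence electron; S⁺ still has 5 valence electrons.
All are still removing valence electrons, so compare the +1 ions as you would atoms: IE_2 generally rises across a period (higher Z_eff) and falls down a group (larger shell), subject to the usual subshell exceptions.
Valence configurations: Ca⁺ [Ar]4s¹, S⁺ [Ne]3s²3p³.
Tabulated IE_2 (kJ/mol): Ca 1145, S 2252.
Putting it together, IE_2: Ca < S.

S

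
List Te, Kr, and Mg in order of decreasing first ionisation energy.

Kr > Te > Mg

IE₁ increases left→right with effective nuclear charge and decreases top→bottom as the valence shell moves farther out.
Here both period and group differ, so the two effects have to be weighed against each other.
Te > Mg: period and group pull opposite ways; the across-period shift dominates (869 vs 738 kJ/mol).
Kr > Te: relative to Te, both the across-period and down-group shifts push Kr's first ionization energy up.
Approximate values (kJ/mol): Mg 738, Kr 1351, Te 869.
So from highest to lowest: Kr > Te > Mg.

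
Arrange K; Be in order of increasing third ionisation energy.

K < Be

The third ionization energy removes an electron from the +2 ion. For each element: K²⁺ is already 1 electron into the core; Be²⁺ is the bare [He] core.
All of these are removing an electron from a noble-gas core or deeper; the smaller core (lower principal quantum number) is held far more tightly, and within a period the higher nuclear charge binds the same core more tightly.
Tabulated IE_3 (kJ/mol): K 4420, Be 14849.
So the third ionization energies run K < Be.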